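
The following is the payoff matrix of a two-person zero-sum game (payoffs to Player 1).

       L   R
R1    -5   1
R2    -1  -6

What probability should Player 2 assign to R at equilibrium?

Row minima: R1 → -5, R2 → -6; maximin = -5.
Column maxima: L → -1, R → 1; minimax = -1.
-5 ≠ -1, so there is no saddle point; optimal play is mixed.
Let Player 1 play R1 with probability p. Expected payoff against L: (-5)p + (-1)(1−p) = −4p − 1; against R: 1p + (-6)(1−p) = 7p − 6.
Setting these equal: −4p − 1 = 7p − 6 ⇒ −11p = -5 ⇒ p = 5/11, and the value is (-4)·(5/11) − 1 = -31/11.
For Player 2: with q = P(L), equating R1's and R2's payoffs gives −6q + 1 = 5q − 6 ⇒ q = 7/11.

4/11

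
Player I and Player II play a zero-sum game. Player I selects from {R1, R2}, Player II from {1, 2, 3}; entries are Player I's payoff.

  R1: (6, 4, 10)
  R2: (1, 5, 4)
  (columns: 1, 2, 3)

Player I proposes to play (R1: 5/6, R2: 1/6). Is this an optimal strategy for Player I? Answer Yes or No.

Against 1 this mix gives (5/6)·6 + (1/6)·1 = 31/6.
Against 2 this mix gives (5/6)·4 + (1/6)·5 = 25/6.
Against 3 this mix gives (5/6)·10 + (1/6)·4 = 9.
Player II will play 2, holding Player I to 25/6. Shifting weight toward the row that does better against 2 would raise this floor (the equalizing mix achieves 13/3 against both 2 and 1), so the proposed strategy is not optimal.

No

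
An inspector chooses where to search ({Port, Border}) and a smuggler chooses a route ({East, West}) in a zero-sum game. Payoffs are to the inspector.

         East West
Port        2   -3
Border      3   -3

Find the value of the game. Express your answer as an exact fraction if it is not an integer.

Row minima: Port → -3, Border → -3; maximin = -3.
Column maxima: East → 3, West → -3; minimax = -3.
Since maximin = minimax = -3, there is a saddle point and the value is -3.

-3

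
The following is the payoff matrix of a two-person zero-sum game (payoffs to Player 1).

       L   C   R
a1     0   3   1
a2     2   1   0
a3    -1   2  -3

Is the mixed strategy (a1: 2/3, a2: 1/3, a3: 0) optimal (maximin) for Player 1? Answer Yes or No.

Against L this mix gives (2/3)·0 + (1/3)·2 = 2/3.
Against C this mix gives (2/3)·3 + (1/3)·1 = 7/3.
Against R this mix gives (2/3)·1 + (1/3)·0 = 2/3.
All of Player 2's active replies (L, R) yield 2/3, and no column does worse for Player 1. The mix makes Player 2 indifferent and guarantees 2/3, so it is optimal.

Yes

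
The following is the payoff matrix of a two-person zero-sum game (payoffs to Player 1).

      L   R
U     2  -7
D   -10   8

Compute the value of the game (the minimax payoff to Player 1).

-2

Row minima: U → -7, D → -10; maximin = -7.
Column maxima: L → 2, R → 8; minimax = 2.
-7 ≠ 2, so there is no saddle point; optimal play is mixed.
Let Player 1 play U with probability p. Expected payoff against L: 2p + (-10)(1−p) = 12p − 10; against R: (-7)p + 8(1−p) = −15p + 8.
Setting these equal: 12p − 10 = −15p + 8 ⇒ 27p = 18 ⇒ p = 2/3, and the value is (12)·(2/3) − 10 = -2.
For Player 2: with q = P(L), equating U's and D's payoffs gives 9q − 7 = −18q + 8 ⇒ q = 5/9.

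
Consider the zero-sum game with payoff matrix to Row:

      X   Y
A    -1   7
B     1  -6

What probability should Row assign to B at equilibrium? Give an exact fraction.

8/15

Row minima: A → -1, B → -6; maximin = -1.
Column maxima: X → 1, Y → 7; minimax = 1.
-1 ≠ 1, so there is no saddle point; optimal play is mixed.
Let Row play A with probability p. Expected payoff against X: (-1)p + 1(1−p) = −2p + 1; against Y: 7p + (-6)(1−p) = 13p − 6.
Setting these equal: −2p + 1 = 13p − 6 ⇒ −15p = -7 ⇒ p = 7/15, and the value is (-2)·(7/15) + 1 = 1/15.
For Column: with q = P(X), equating A's and B's payoffs gives −8q + 7 = 7q − 6 ⇒ q = 13/15.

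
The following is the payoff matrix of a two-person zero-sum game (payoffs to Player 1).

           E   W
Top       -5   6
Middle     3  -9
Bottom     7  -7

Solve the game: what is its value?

7/25

Row minima: Top → -5, Middle → -9, Bottom → -7; maximin = -5.
Column maxima: E → 7, W → 6; minimax = 6.
-5 ≠ 6, so there is no saddle point; optimal play is mixed.
Middle is strictly dominated by Bottom, so Player 1 never plays it.
On the remaining 2×2 (Top, Bottom vs E, W):
Let Player 1 play Top with probability p. Expected payoff against E: (-5)p + 7(1−p) = −12p + 7; against W: 6p + (-7)(1−p) = 13p − 7.
Setting these equal: −12p + 7 = 13p − 7 ⇒ −25p = -14 ⇒ p = 14/25, and the value is (-12)·(14/25) + 7 = 7/25.
For Player 2: with q = P(E), equating Top's and Bottom's payoffs gives −11q + 6 = 14q − 7 ⇒ q = 13/25.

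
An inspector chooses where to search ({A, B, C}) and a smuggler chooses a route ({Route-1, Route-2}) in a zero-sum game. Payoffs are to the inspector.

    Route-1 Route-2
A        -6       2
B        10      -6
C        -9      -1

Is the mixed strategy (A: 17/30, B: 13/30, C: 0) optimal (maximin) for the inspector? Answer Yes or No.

No

Against Route-1 this mix gives (17/30)·(-6) + (13/30)·10 = 14/15.
Against Route-2 this mix gives (17/30)·2 + (13/30)·(-6) = -22/15.
The smuggler will play Route-2, holding the inspector to -22/15. Shifting weight toward the row that does better against Route-2 would raise this floor (the equalizing mix achieves -2/3 against both Route-2 and Route-1), so the proposed strategy is not optimal.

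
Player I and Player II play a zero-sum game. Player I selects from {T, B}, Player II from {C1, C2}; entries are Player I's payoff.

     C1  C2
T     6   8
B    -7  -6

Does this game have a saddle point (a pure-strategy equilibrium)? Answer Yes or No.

Yes

Row minima: T → 6, B → -7; maximin = 6.
Column maxima: C1 → 6, C2 → 8; minimax = 6.
maximin = minimax = 6, so a saddle point exists.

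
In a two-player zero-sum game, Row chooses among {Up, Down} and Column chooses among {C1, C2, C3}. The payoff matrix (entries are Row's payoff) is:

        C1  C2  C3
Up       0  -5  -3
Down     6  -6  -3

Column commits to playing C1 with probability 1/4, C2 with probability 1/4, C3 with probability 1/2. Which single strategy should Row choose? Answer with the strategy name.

Expected payoff of Up: (1/4)·0 + (1/4)·(-5) + (1/2)·(-3) = -11/4.
Expected payoff of Down: (1/4)·6 + (1/4)·(-6) + (1/2)·(-3) = -3/2.
The largest is -3/2, so Row's best response is Down.

Down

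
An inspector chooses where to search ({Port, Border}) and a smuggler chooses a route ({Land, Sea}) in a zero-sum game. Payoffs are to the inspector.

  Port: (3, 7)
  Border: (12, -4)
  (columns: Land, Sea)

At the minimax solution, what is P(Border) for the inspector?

1/5

Row minima: Port → 3, Border → -4; maximin = 3.
Column maxima: Land → 12, Sea → 7; minimax = 7.
3 ≠ 7, so there is no saddle point; optimal play is mixed.
Let the inspector play Port with probability p. Expected payoff against Land: 3p + 12(1−p) = −9p + 12; against Sea: 7p + (-4)(1−p) = 11p − 4.
Setting these equal: −9p + 12 = 11p − 4 ⇒ −20p = -16 ⇒ p = 4/5, and the value is (-9)·(4/5) + 12 = 24/5.
For the smuggler: with q = P(Land), equating Port's and Border's payoffs gives −4q + 7 = 16q − 4 ⇒ q = 11/20.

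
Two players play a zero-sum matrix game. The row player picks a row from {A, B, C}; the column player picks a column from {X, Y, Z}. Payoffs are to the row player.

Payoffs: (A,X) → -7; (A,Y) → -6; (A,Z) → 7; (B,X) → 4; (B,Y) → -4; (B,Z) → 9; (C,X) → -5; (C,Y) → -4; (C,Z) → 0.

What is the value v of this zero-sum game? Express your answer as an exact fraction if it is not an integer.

Row minima: A → -7, B → -4, C → -5; maximin = -4.
Column maxima: X → 4, Y → -4, Z → 9; minimax = -4.
Since maximin = minimax = -4, there is a saddle point and the value is -4.

-4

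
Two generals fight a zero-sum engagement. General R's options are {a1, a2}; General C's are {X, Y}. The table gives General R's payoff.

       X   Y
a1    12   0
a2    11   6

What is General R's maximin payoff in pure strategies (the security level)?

Row minima: a1 → 0, a2 → 6.
The best of these is 6.

6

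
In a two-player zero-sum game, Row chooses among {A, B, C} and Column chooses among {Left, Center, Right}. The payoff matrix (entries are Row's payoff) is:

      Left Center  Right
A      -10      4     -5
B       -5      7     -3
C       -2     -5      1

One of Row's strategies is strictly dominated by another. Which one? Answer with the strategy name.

B gives a strictly higher payoff than A against every column: -5 > -10, 7 > 4, -3 > -5.
So A is strictly dominated and Row never plays it.

A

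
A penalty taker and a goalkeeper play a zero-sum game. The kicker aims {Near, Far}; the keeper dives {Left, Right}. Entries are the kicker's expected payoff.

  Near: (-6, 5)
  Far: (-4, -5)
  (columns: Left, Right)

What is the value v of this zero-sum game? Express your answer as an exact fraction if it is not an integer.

Row minima: Near → -6, Far → -5; maximin = -5.
Column maxima: Left → -4, Right → 5; minimax = -4.
-5 ≠ -4, so there is no saddle point; optimal play is mixed.
Let the kicker play Near with probability p. Expected payoff against Left: (-6)p + (-4)(1−p) = −2p − 4; against Right: 5p + (-5)(1−p) = 10p − 5.
Setting these equal: −2p − 4 = 10p − 5 ⇒ −12p = -1 ⇒ p = 1/12, and the value is (-2)·(1/12) − 4 = -25/6.
For the keeper: with q = P(Left), equating Near's and Far's payoffs gives −11q + 5 = q − 5 ⇒ q = 5/6.

-25/6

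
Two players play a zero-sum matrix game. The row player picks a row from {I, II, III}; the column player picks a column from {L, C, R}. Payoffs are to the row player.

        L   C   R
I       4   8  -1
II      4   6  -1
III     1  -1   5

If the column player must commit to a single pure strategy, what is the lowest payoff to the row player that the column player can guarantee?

4

Column maxima: L → 4, C → 8, R → 5.
The smallest of these is 4.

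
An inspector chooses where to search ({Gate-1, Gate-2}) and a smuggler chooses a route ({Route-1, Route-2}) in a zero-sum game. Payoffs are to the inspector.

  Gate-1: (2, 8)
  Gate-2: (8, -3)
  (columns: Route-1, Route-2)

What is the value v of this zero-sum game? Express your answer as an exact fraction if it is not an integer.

70/17

Row minima: Gate-1 → 2, Gate-2 → -3; maximin = 2.
Column maxima: Route-1 → 8, Route-2 → 8; minimax = 8.
2 ≠ 8, so there is no saddle point; optimal play is mixed.
Let the inspector play Gate-1 with probability p. Expected payoff against Route-1: 2p + 8(1−p) = −6p + 8; against Route-2: 8p + (-3)(1−p) = 11p − 3.
Setting these equal: −6p + 8 = 11p − 3 ⇒ −17p = -11 ⇒ p = 11/17, and the value is (-6)·(11/17) + 8 = 70/17.
For the smuggler: with q = P(Route-1), equating Gate-1's and Gate-2's payoffs gives −6q + 8 = 11q − 3 ⇒ q = 11/17.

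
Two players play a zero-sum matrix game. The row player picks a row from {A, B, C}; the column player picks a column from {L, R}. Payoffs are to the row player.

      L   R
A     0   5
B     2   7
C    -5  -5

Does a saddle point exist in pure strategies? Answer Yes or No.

Yes

Row minima: A → 0, B → 2, C → -5; maximin = 2.
Column maxima: L → 2, R → 7; minimax = 2.
maximin = minimax = 2, so a saddle point exists.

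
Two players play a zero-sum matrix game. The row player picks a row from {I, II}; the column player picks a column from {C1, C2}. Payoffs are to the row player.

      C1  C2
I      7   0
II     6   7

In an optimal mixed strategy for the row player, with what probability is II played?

Row minima: I → 0, II → 6; maximin = 6.
Column maxima: C1 → 7, C2 → 7; minimax = 7.
6 ≠ 7, so there is no saddle point; optimal play is mixed.
Let the row player play I with probability p. Expected payoff against C1: 7p + 6(1−p) = p + 6; against C2: 0p + 7(1−p) = −7p + 7.
Setting these equal: p + 6 = −7p + 7 ⇒ 8p = 1 ⇒ p = 1/8, and the value is (1)·(1/8) + 6 = 49/8.
For the column player: with q = P(C1), equating I's and II's payoffs gives 7q = −q + 7 ⇒ q = 7/8.

7/8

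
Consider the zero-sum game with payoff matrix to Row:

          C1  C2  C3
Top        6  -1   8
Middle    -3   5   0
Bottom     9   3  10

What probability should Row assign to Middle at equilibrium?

Row minima: Top → -1, Middle → -3, Bottom → 3; maximin = 3.
Column maxima: C1 → 9, C2 → 5, C3 → 10; minimax = 5.
3 ≠ 5, so there is no saddle point; optimal play is mixed.
Top is strictly dominated by Bottom, so Row never plays it.
C3 is strictly dominated by C1 (it gives Row strictly more in every row), so Column never plays it.
On the remaining 2×2 (Middle, Bottom vs C1, C2):
Let Row play Middle with probability p. Expected payoff against C1: (-3)p + 9(1−p) = −12p + 9; against C2: 5p + 3(1−p) = 2p + 3.
Setting these equal: −12p + 9 = 2p + 3 ⇒ −14p = -6 ⇒ p = 3/7, and the value is (-12)·(3/7) + 9 = 27/7.
For Column: with q = P(C1), equating Middle's and Bottom's payoffs gives −8q + 5 = 6q + 3 ⇒ q = 1/7.

3/7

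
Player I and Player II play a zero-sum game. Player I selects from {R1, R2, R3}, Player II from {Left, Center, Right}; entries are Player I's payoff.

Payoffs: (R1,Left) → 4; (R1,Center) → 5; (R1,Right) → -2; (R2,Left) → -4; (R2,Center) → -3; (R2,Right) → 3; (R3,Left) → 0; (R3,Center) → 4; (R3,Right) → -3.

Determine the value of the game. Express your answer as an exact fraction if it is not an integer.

Row minima: R1 → -2, R2 → -4, R3 → -3; maximin = -2.
Column maxima: Left → 4, Center → 5, Right → 3; minimax = 3.
-2 ≠ 3, so there is no saddle point; optimal play is mixed.
R3 is strictly dominated by R1, so Player I never plays it.
Center is strictly dominated by Left (it gives Player I strictly more in every row), so Player II never plays it.
On the remaining 2×2 (R1, R2 vs Left, Right):
Let Player I play R1 with probability p. Expected payoff against Left: 4p + (-4)(1−p) = 8p − 4; against Right: (-2)p + 3(1−p) = −5p + 3.
Setting these equal: 8p − 4 = −5p + 3 ⇒ 13p = 7 ⇒ p = 7/13, and the value is (8)·(7/13) − 4 = 4/13.
For Player II: with q = P(Left), equating R1's and R2's payoffs gives 6q − 2 = −7q + 3 ⇒ q = 5/13.

4/13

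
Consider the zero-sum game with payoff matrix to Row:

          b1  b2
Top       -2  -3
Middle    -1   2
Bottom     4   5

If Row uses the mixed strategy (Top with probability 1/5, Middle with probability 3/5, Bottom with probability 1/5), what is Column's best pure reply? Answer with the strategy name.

b1

If Column plays b1, Row's expected payoff is (1/5)·(-2) + (3/5)·(-1) + (1/5)·4 = -1/5.
If Column plays b2, Row's expected payoff is (1/5)·(-3) + (3/5)·2 + (1/5)·5 = 8/5.
Column minimizes Row's payoff; the smallest is -1/5, so the best response is b1.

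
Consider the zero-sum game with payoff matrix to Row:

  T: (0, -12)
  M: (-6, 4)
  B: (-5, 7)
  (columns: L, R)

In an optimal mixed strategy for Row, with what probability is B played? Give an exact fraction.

1/2

Row minima: T → -12, M → -6, B → -5; maximin = -5.
Column maxima: L → 0, R → 7; minimax = 0.
-5 ≠ 0, so there is no saddle point; optimal play is mixed.
M is strictly dominated by B, so Row never plays it.
On the remaining 2×2 (T, B vs L, R):
Let Row play T with probability p. Expected payoff against L: 0p + (-5)(1−p) = 5p − 5; against R: (-12)p + 7(1−p) = −19p + 7.
Setting these equal: 5p − 5 = −19p + 7 ⇒ 24p = 12 ⇒ p = 1/2, and the value is (5)·(1/2) − 5 = -5/2.
For Column: with q = P(L), equating T's and B's payoffs gives 12q − 12 = −12q + 7 ⇒ q = 19/24.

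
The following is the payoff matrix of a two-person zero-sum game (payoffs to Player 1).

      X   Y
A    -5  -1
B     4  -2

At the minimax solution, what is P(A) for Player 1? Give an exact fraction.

Row minima: A → -5, B → -2; maximin = -2.
Column maxima: X → 4, Y → -1; minimax = -1.
-2 ≠ -1, so there is no saddle point; optimal play is mixed.
Let Player 1 play A with probability p. Expected payoff against X: (-5)p + 4(1−p) = −9p + 4; against Y: (-1)p + (-2)(1−p) = p − 2.
Setting these equal: −9p + 4 = p − 2 ⇒ −10p = -6 ⇒ p = 3/5, and the value is (-9)·(3/5) + 4 = -7/5.
For Player 2: with q = P(X), equating A's and B's payoffs gives −4q − 1 = 6q − 2 ⇒ q = 1/10.

3/5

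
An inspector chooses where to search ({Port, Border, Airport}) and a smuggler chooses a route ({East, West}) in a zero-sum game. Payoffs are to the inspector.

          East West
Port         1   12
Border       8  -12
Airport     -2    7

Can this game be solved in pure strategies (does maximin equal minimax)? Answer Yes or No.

Row minima: Port → 1, Border → -12, Airport → -2; maximin = 1.
Column maxima: East → 8, West → 12; minimax = 8.
1 ≠ 8, so no pure-strategy equilibrium exists.

No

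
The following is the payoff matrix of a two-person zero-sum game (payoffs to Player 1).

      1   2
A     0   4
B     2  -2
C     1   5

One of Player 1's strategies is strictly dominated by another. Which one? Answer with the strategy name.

C gives a strictly higher payoff than A against every column: 1 > 0, 5 > 4.
So A is strictly dominated and Player 1 never plays it.

A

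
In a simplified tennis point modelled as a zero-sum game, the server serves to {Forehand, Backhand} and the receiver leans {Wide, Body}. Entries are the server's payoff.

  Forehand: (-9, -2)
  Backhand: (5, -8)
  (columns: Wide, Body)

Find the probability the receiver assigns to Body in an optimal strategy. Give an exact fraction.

Row minima: Forehand → -9, Backhand → -8; maximin = -8.
Column maxima: Wide → 5, Body → -2; minimax = -2.
-8 ≠ -2, so there is no saddle point; optimal play is mixed.
Let the server play Forehand with probability p. Expected payoff against Wide: (-9)p + 5(1−p) = −14p + 5; against Body: (-2)p + (-8)(1−p) = 6p − 8.
Setting these equal: −14p + 5 = 6p − 8 ⇒ −20p = -13 ⇒ p = 13/20, and the value is (-14)·(13/20) + 5 = -41/10.
For the receiver: with q = P(Wide), equating Forehand's and Backhand's payoffs gives −7q − 2 = 13q − 8 ⇒ q = 3/10.

7/10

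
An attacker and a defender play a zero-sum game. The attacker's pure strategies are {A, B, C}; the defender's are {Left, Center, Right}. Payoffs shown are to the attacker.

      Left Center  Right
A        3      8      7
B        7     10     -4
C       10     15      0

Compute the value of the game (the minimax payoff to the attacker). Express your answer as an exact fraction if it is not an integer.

5

Row minima: A → 3, B → -4, C → 0; maximin = 3.
Column maxima: Left → 10, Center → 15, Right → 7; minimax = 7.
3 ≠ 7, so there is no saddle point; optimal play is mixed.
B is strictly dominated by C, so the attacker never plays it.
Center is strictly dominated by Left (it gives the attacker strictly more in every row), so the defender never plays it.
On the remaining 2×2 (A, C vs Left, Right):
Let the attacker play A with probability p. Expected payoff against Left: 3p + 10(1−p) = −7p + 10; against Right: 7p + 0(1−p) = 7p.
Setting these equal: −7p + 10 = 7p ⇒ −14p = -10 ⇒ p = 5/7, and the value is (-7)·(5/7) + 10 = 5.
For the defender: with q = P(Left), equating A's and C's payoffs gives −4q + 7 = 10q ⇒ q = 1/2.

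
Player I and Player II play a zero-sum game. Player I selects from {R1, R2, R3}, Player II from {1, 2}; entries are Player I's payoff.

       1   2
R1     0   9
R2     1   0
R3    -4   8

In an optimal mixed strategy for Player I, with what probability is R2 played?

Row minima: R1 → 0, R2 → 0, R3 → -4; maximin = 0.
Column maxima: 1 → 1, 2 → 9; minimax = 1.
0 ≠ 1, so there is no saddle point; optimal play is mixed.
R3 is strictly dominated by R1, so Player I never plays it.
On the remaining 2×2 (R1, R2 vs 1, 2):
Let Player I play R1 with probability p. Expected payoff against 1: 0p + 1(1−p) = −p + 1; against 2: 9p + 0(1−p) = 9p.
Setting these equal: −p + 1 = 9p ⇒ −10p = -1 ⇒ p = 1/10, and the value is (-1)·(1/10) + 1 = 9/10.
For Player II: with q = P(1), equating R1's and R2's payoffs gives −9q + 9 = q ⇒ q = 9/10.

9/10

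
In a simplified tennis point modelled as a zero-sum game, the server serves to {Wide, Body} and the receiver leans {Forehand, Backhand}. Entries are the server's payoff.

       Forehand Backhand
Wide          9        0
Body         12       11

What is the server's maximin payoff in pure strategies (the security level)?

Row minima: Wide → 0, Body → 11.
The best of these is 11.

11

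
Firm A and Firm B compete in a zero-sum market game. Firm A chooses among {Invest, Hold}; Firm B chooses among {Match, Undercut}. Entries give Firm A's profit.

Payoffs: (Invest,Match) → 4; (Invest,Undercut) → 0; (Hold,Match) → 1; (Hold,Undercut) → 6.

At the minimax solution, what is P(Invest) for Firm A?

5/9

Row minima: Invest → 0, Hold → 1; maximin = 1.
Column maxima: Match → 4, Undercut → 6; minimax = 4.
1 ≠ 4, so there is no saddle point; optimal play is mixed.
Let Firm A play Invest with probability p. Expected payoff against Match: 4p + 1(1−p) = 3p + 1; against Undercut: 0p + 6(1−p) = −6p + 6.
Setting these equal: 3p + 1 = −6p + 6 ⇒ 9p = 5 ⇒ p = 5/9, and the value is (3)·(5/9) + 1 = 8/3.
For Firm B: with q = P(Match), equating Invest's and Hold's payoffs gives 4q = −5q + 6 ⇒ q = 2/3.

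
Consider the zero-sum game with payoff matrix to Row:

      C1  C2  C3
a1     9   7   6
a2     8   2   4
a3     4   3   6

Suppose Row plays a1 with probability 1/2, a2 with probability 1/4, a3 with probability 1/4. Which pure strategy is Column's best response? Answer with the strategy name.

C2

If Column plays C1, Row's expected payoff is (1/2)·9 + (1/4)·8 + (1/4)·4 = 15/2.
If Column plays C2, Row's expected payoff is (1/2)·7 + (1/4)·2 + (1/4)·3 = 19/4.
If Column plays C3, Row's expected payoff is (1/2)·6 + (1/4)·4 + (1/4)·6 = 11/2.
Column minimizes Row's payoff; the smallest is 19/4, so the best response is C2.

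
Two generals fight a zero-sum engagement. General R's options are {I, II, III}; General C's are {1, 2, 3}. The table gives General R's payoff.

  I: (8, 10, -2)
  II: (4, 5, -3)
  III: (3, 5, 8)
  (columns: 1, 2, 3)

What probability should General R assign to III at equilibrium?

Row minima: I → -2, II → -3, III → 3; maximin = 3.
Column maxima: 1 → 8, 2 → 10, 3 → 8; minimax = 8.
3 ≠ 8, so there is no saddle point; optimal play is mixed.
II is strictly dominated by I, so General R never plays it.
2 is strictly dominated by 1 (it gives General R strictly more in every row), so General C never plays it.
On the remaining 2×2 (I, III vs 1, 3):
Let General R play I with probability p. Expected payoff against 1: 8p + 3(1−p) = 5p + 3; against 3: (-2)p + 8(1−p) = −10p + 8.
Setting these equal: 5p + 3 = −10p + 8 ⇒ 15p = 5 ⇒ p = 1/3, and the value is (5)·(1/3) + 3 = 14/3.
For General C: with q = P(1), equating I's and III's payoffs gives 10q − 2 = −5q + 8 ⇒ q = 2/3.

2/3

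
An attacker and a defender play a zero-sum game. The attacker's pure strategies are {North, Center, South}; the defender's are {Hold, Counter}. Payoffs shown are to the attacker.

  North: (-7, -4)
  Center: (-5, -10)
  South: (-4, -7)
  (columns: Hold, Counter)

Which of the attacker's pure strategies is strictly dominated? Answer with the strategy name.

Center

South gives a strictly higher payoff than Center against every column: -4 > -5, -7 > -10.
So Center is strictly dominated and the attacker never plays it.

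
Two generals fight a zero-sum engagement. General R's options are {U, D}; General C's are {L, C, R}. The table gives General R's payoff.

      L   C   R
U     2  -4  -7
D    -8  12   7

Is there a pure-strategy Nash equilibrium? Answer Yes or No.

Row minima: U → -7, D → -8; maximin = -7.
Column maxima: L → 2, C → 12, R → 7; minimax = 2.
-7 ≠ 2, so no pure-strategy equilibrium exists.

No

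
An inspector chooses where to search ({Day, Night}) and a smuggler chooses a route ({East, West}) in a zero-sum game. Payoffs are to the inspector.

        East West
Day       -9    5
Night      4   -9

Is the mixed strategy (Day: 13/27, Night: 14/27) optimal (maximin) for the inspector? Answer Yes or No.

Yes

Against East this mix gives (13/27)·(-9) + (14/27)·4 = -61/27.
Against West this mix gives (13/27)·5 + (14/27)·(-9) = -61/27.
All of the smuggler's active replies (East, West) yield -61/27, and no column does worse for the inspector. The mix makes the smuggler indifferent and guarantees -61/27, so it is optimal.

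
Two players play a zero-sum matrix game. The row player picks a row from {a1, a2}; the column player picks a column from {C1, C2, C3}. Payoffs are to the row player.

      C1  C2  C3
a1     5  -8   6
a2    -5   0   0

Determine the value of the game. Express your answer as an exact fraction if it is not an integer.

-20/9

Row minima: a1 → -8, a2 → -5; maximin = -5.
Column maxima: C1 → 5, C2 → 0, C3 → 6; minimax = 0.
-5 ≠ 0, so there is no saddle point; optimal play is mixed.
C3 is strictly dominated by C1 (it gives the row player strictly more in every row), so the column player never plays it.
On the remaining 2×2 (a1, a2 vs C1, C2):
Let the row player play a1 with probability p. Expected payoff against C1: 5p + (-5)(1−p) = 10p − 5; against C2: (-8)p + 0(1−p) = −8p.
Setting these equal: 10p − 5 = −8p ⇒ 18p = 5 ⇒ p = 5/18, and the value is (10)·(5/18) − 5 = -20/9.
For the column player: with q = P(C1), equating a1's and a2's payoffs gives 13q − 8 = −5q ⇒ q = 4/9.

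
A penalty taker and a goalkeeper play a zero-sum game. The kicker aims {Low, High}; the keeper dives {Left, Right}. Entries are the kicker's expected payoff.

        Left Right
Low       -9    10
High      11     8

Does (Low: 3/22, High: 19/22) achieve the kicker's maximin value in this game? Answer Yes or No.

Yes

Against Left this mix gives (3/22)·(-9) + (19/22)·11 = 91/11.
Against Right this mix gives (3/22)·10 + (19/22)·8 = 91/11.
All of the keeper's active replies (Left, Right) yield 91/11, and no column does worse for the kicker. The mix makes the keeper indifferent and guarantees 91/11, so it is optimal.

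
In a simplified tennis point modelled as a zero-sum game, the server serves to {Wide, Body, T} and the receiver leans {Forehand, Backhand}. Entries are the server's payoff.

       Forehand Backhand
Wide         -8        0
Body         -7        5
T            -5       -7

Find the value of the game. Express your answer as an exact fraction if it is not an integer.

Row minima: Wide → -8, Body → -7, T → -7; maximin = -7.
Column maxima: Forehand → -5, Backhand → 5; minimax = -5.
-7 ≠ -5, so there is no saddle point; optimal play is mixed.
Wide is strictly dominated by Body, so the server never plays it.
On the remaining 2×2 (Body, T vs Forehand, Backhand):
Let the server play Body with probability p. Expected payoff against Forehand: (-7)p + (-5)(1−p) = −2p − 5; against Backhand: 5p + (-7)(1−p) = 12p − 7.
Setting these equal: −2p − 5 = 12p − 7 ⇒ −14p = -2 ⇒ p = 1/7, and the value is (-2)·(1/7) − 5 = -37/7.
For the receiver: with q = P(Forehand), equating Body's and T's payoffs gives −12q + 5 = 2q − 7 ⇒ q = 6/7.

-37/7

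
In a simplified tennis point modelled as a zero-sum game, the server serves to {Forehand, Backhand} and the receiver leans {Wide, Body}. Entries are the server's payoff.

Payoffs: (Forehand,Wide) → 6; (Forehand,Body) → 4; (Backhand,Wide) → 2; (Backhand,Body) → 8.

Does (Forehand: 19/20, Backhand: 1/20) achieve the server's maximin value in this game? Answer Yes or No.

Against Wide this mix gives (19/20)·6 + (1/20)·2 = 29/5.
Against Body this mix gives (19/20)·4 + (1/20)·8 = 21/5.
The receiver will play Body, holding the server to 21/5. Shifting weight toward the row that does better against Body would raise this floor (the equalizing mix achieves 5 against both Body and Wide), so the proposed strategy is not optimal.

No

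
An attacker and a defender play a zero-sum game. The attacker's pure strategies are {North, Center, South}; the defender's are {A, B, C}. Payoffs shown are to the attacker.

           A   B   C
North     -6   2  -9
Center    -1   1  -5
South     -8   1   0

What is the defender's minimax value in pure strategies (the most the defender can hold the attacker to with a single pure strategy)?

Column maxima: A → -1, B → 2, C → 0.
The smallest of these is -1.

-1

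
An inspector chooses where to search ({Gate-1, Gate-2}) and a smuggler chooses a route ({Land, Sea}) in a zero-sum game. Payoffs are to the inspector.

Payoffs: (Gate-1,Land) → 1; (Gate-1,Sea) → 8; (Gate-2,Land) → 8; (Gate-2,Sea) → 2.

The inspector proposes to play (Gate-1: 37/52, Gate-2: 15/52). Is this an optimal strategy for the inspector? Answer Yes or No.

No

Against Land this mix gives (37/52)·1 + (15/52)·8 = 157/52.
Against Sea this mix gives (37/52)·8 + (15/52)·2 = 163/26.
The smuggler will play Land, holding the inspector to 157/52. Shifting weight toward the row that does better against Land would raise this floor (the equalizing mix achieves 62/13 against both Land and Sea), so the proposed strategy is not optimal.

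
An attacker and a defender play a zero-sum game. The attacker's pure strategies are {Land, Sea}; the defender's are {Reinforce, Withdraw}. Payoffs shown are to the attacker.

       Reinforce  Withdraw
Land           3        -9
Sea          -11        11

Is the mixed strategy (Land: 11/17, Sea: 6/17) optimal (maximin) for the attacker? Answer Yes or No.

Against Reinforce this mix gives (11/17)·3 + (6/17)·(-11) = -33/17.
Against Withdraw this mix gives (11/17)·(-9) + (6/17)·11 = -33/17.
All of the defender's active replies (Reinforce, Withdraw) yield -33/17, and no column does worse for the attacker. The mix makes the defender indifferent and guarantees -33/17, so it is optimal.

Yes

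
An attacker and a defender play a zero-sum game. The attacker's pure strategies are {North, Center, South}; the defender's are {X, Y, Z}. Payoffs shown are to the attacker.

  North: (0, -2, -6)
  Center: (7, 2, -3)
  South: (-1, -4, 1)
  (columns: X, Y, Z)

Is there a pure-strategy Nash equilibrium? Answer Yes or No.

No

Row minima: North → -6, Center → -3, South → -4; maximin = -3.
Column maxima: X → 7, Y → 2, Z → 1; minimax = 1.
-3 ≠ 1, so no pure-strategy equilibrium exists.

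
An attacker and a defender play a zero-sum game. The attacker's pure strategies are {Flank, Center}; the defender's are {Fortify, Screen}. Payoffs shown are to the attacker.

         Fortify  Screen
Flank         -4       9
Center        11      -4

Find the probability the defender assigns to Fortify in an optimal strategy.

Row minima: Flank → -4, Center → -4; maximin = -4.
Column maxima: Fortify → 11, Screen → 9; minimax = 9.
-4 ≠ 9, so there is no saddle point; optimal play is mixed.
Let the attacker play Flank with probability p. Expected payoff against Fortify: (-4)p + 11(1−p) = −15p + 11; against Screen: 9p + (-4)(1−p) = 13p − 4.
Setting these equal: −15p + 11 = 13p − 4 ⇒ −28p = -15 ⇒ p = 15/28, and the value is (-15)·(15/28) + 11 = 83/28.
For the defender: with q = P(Fortify), equating Flank's and Center's payoffs gives −13q + 9 = 15q − 4 ⇒ q = 13/28.

13/28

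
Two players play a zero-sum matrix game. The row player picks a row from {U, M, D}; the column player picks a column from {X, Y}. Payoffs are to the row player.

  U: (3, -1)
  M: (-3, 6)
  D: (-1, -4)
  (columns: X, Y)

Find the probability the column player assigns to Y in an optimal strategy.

6/13

Row minima: U → -1, M → -3, D → -4; maximin = -1.
Column maxima: X → 3, Y → 6; minimax = 3.
-1 ≠ 3, so there is no saddle point; optimal play is mixed.
D is strictly dominated by U, so the row player never plays it.
On the remaining 2×2 (U, M vs X, Y):
Let the row player play U with probability p. Expected payoff against X: 3p + (-3)(1−p) = 6p − 3; against Y: (-1)p + 6(1−p) = −7p + 6.
Setting these equal: 6p − 3 = −7p + 6 ⇒ 13p = 9 ⇒ p = 9/13, and the value is (6)·(9/13) − 3 = 15/13.
For the column player: with q = P(X), equating U's and M's payoffs gives 4q − 1 = −9q + 6 ⇒ q = 7/13.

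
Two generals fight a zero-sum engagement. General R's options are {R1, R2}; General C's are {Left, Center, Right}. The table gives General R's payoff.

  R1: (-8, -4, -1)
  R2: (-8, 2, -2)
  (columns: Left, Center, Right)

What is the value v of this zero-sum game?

Row minima: R1 → -8, R2 → -8; maximin = -8.
Column maxima: Left → -8, Center → 2, Right → -1; minimax = -8.
Since maximin = minimax = -8, there is a saddle point and the value is -8.

-8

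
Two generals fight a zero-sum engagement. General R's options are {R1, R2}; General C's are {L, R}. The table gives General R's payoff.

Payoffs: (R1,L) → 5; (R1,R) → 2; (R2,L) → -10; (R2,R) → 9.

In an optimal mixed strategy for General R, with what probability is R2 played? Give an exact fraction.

Row minima: R1 → 2, R2 → -10; maximin = 2.
Column maxima: L → 5, R → 9; minimax = 5.
2 ≠ 5, so there is no saddle point; optimal play is mixed.
Let General R play R1 with probability p. Expected payoff against L: 5p + (-10)(1−p) = 15p − 10; against R: 2p + 9(1−p) = −7p + 9.
Setting these equal: 15p − 10 = −7p + 9 ⇒ 22p = 19 ⇒ p = 19/22, and the value is (15)·(19/22) − 10 = 65/22.
For General C: with q = P(L), equating R1's and R2's payoffs gives 3q + 2 = −19q + 9 ⇒ q = 7/22.

3/22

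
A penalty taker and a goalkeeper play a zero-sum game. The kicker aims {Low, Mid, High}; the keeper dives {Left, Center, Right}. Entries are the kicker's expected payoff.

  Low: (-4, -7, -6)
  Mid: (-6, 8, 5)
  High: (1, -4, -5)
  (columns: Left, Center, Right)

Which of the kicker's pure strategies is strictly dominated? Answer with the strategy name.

Low

High gives a strictly higher payoff than Low against every column: 1 > -4, -4 > -7, -5 > -6.
So Low is strictly dominated and the kicker never plays it.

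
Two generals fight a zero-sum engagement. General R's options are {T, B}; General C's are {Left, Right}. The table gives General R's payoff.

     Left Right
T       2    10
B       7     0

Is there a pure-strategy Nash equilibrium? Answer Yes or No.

Row minima: T → 2, B → 0; maximin = 2.
Column maxima: Left → 7, Right → 10; minimax = 7.
2 ≠ 7, so no pure-strategy equilibrium exists.

No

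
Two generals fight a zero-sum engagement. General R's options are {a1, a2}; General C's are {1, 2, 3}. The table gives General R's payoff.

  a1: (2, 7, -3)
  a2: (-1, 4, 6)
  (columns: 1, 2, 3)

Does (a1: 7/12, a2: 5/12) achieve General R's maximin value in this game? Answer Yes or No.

Yes

Against 1 this mix gives (7/12)·2 + (5/12)·(-1) = 3/4.
Against 2 this mix gives (7/12)·7 + (5/12)·4 = 23/4.
Against 3 this mix gives (7/12)·(-3) + (5/12)·6 = 3/4.
All of General C's active replies (1, 3) yield 3/4, and no column does worse for General R. The mix makes General C indifferent and guarantees 3/4, so it is optimal.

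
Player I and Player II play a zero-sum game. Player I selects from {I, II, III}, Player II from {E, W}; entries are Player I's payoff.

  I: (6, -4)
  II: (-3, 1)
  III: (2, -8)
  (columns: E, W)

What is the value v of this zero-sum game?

Row minima: I → -4, II → -3, III → -8; maximin = -3.
Column maxima: E → 6, W → 1; minimax = 1.
-3 ≠ 1, so there is no saddle point; optimal play is mixed.
III is strictly dominated by I, so Player I never plays it.
On the remaining 2×2 (I, II vs E, W):
Let Player I play I with probability p. Expected payoff against E: 6p + (-3)(1−p) = 9p − 3; against W: (-4)p + 1(1−p) = −5p + 1.
Setting these equal: 9p − 3 = −5p + 1 ⇒ 14p = 4 ⇒ p = 2/7, and the value is (9)·(2/7) − 3 = -3/7.
For Player II: with q = P(E), equating I's and II's payoffs gives 10q − 4 = −4q + 1 ⇒ q = 5/14.

-3/7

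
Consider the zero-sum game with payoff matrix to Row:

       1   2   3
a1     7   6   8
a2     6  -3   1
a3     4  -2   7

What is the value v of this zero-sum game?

Row minima: a1 → 6, a2 → -3, a3 → -2; maximin = 6.
Column maxima: 1 → 7, 2 → 6, 3 → 8; minimax = 6.
Since maximin = minimax = 6, there is a saddle point and the value is 6.

6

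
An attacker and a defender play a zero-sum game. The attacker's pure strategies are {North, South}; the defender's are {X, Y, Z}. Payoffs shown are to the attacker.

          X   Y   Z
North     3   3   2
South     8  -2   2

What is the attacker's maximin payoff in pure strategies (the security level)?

2

Row minima: North → 2, South → -2.
The best of these is 2.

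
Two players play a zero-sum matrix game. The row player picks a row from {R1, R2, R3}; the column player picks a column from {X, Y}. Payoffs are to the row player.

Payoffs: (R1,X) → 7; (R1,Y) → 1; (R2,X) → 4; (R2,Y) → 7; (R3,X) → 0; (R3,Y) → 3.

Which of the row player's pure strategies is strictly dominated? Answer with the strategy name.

R3

R2 gives a strictly higher payoff than R3 against every column: 4 > 0, 7 > 3.
So R3 is strictly dominated and the row player never plays it.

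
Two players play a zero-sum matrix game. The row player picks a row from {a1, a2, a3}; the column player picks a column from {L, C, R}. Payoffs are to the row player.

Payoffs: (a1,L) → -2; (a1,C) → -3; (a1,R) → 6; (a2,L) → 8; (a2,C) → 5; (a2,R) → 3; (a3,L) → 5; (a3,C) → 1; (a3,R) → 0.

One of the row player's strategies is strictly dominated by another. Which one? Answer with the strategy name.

a3

a2 gives a strictly higher payoff than a3 against every column: 8 > 5, 5 > 1, 3 > 0.
So a3 is strictly dominated and the row player never plays it.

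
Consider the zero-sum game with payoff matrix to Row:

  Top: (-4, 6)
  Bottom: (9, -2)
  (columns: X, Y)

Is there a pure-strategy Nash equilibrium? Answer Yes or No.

No

Row minima: Top → -4, Bottom → -2; maximin = -2.
Column maxima: X → 9, Y → 6; minimax = 6.
-2 ≠ 6, so no pure-strategy equilibrium exists.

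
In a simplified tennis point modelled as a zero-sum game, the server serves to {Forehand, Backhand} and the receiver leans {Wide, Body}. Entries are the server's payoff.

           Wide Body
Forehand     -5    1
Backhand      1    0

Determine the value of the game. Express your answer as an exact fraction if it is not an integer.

1/7

Row minima: Forehand → -5, Backhand → 0; maximin = 0.
Column maxima: Wide → 1, Body → 1; minimax = 1.
0 ≠ 1, so there is no saddle point; optimal play is mixed.
Let the server play Forehand with probability p. Expected payoff against Wide: (-5)p + 1(1−p) = −6p + 1; against Body: 1p + 0(1−p) = p.
Setting these equal: −6p + 1 = p ⇒ −7p = -1 ⇒ p = 1/7, and the value is (-6)·(1/7) + 1 = 1/7.
For the receiver: with q = P(Wide), equating Forehand's and Backhand's payoffs gives −6q + 1 = q ⇒ q = 1/7.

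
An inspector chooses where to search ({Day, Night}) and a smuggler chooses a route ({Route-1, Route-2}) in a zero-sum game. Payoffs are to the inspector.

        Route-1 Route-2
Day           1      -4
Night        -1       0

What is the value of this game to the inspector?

-2/3

Row minima: Day → -4, Night → -1; maximin = -1.
Column maxima: Route-1 → 1, Route-2 → 0; minimax = 0.
-1 ≠ 0, so there is no saddle point; optimal play is mixed.
Let the inspector play Day with probability p. Expected payoff against Route-1: 1p + (-1)(1−p) = 2p − 1; against Route-2: (-4)p + 0(1−p) = −4p.
Setting these equal: 2p − 1 = −4p ⇒ 6p = 1 ⇒ p = 1/6, and the value is (2)·(1/6) − 1 = -2/3.
For the smuggler: with q = P(Route-1), equating Day's and Night's payoffs gives 5q − 4 = −q ⇒ q = 2/3.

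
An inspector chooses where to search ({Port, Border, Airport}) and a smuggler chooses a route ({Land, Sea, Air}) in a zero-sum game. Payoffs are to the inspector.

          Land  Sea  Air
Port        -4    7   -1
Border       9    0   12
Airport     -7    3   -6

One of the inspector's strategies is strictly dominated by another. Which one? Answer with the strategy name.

Port gives a strictly higher payoff than Airport against every column: -4 > -7, 7 > 3, -1 > -6.
So Airport is strictly dominated and the inspector never plays it.

Airport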